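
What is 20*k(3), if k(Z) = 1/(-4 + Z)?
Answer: -20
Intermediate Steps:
20*k(3) = 20/(-4 + 3) = 20/(-1) = 20*(-1) = -20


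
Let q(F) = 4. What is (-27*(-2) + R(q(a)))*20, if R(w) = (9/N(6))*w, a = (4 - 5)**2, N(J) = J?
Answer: 1200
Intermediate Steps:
a = 1 (a = (-1)**2 = 1)
R(w) = 3*w/2 (R(w) = (9/6)*w = (9*(1/6))*w = 3*w/2)
(-27*(-2) + R(q(a)))*20 = (-27*(-2) + (3/2)*4)*20 = (54 + 6)*20 = 60*20 = 1200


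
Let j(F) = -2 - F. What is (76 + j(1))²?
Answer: 5329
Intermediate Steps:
(76 + j(1))² = (76 + (-2 - 1*1))² = (76 + (-2 - 1))² = (76 - 3)² = 73² = 5329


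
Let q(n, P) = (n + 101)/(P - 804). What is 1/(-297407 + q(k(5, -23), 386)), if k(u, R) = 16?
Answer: -418/124316243 ≈ -3.3624e-6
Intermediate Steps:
q(n, P) = (101 + n)/(-804 + P)
1/(-297407 + q(k(5, -23), 386)) = 1/(-297407 + (101 + 16)/(-804 + 386)) = 1/(-297407 + 117/(-418)) = 1/(-297407 - 1/418*117) = 1/(-297407 - 117/418) = 1/(-124316243/418) = -418/124316243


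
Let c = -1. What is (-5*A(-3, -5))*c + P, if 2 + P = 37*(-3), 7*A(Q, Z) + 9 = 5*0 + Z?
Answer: -123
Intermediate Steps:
A(Q, Z) = -9/7 + Z/7 (A(Q, Z) = -9/7 + (5*0 + Z)/7 = -9/7 + (0 + Z)/7 = -9/7 + Z/7)
P = -113 (P = -2 + 37*(-3) = -2 - 111 = -113)
(-5*A(-3, -5))*c + P = -5*(-9/7 + (1/7)*(-5))*(-1) - 113 = -5*(-9/7 - 5/7)*(-1) - 113 = -5*(-2)*(-1) - 113 = 10*(-1) - 113 = -10 - 113 = -123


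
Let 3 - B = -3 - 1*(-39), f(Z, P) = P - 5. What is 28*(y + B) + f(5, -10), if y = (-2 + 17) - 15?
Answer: -939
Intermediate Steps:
f(Z, P) = -5 + P
y = 0 (y = 15 - 15 = 0)
B = -33 (B = 3 - (-3 - 1*(-39)) = 3 - (-3 + 39) = 3 - 1*36 = 3 - 36 = -33)
28*(y + B) + f(5, -10) = 28*(0 - 33) + (-5 - 10) = 28*(-33) - 15 = -924 - 15 = -939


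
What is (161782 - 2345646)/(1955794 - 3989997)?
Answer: 2183864/2034203 ≈ 1.0736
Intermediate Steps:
(161782 - 2345646)/(1955794 - 3989997) = -2183864/(-2034203) = -2183864*(-1/2034203) = 2183864/2034203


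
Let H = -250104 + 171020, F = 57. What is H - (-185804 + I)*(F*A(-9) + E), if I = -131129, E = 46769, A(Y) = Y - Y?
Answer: 14822560393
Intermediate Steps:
A(Y) = 0
H = -79084
H - (-185804 + I)*(F*A(-9) + E) = -79084 - (-185804 - 131129)*(57*0 + 46769) = -79084 - (-316933)*(0 + 46769) = -79084 - (-316933)*46769 = -79084 - 1*(-14822639477) = -79084 + 14822639477 = 14822560393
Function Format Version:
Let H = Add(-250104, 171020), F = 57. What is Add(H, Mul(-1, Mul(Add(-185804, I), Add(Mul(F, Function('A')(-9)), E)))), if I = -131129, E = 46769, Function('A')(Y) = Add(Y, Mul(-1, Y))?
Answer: 14822560393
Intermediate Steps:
Function('A')(Y) = 0
H = -79084
Add(H, Mul(-1, Mul(Add(-185804, I), Add(Mul(F, Function('A')(-9)), E)))) = Add(-79084, Mul(-1, Mul(Add(-185804, -131129), Add(Mul(57, 0), 46769)))) = Add(-79084, Mul(-1, Mul(-316933, Add(0, 46769)))) = Add(-79084, Mul(-1, Mul(-316933, 46769))) = Add(-79084, Mul(-1, -14822639477)) = Add(-79084, 14822639477) = 14822560393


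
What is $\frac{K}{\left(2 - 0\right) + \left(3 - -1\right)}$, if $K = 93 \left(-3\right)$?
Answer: $- \frac{93}{2} \approx -46.5$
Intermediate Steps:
$K = -279$
$\frac{K}{\left(2 - 0\right) + \left(3 - -1\right)} = - \frac{279}{\left(2 - 0\right) + \left(3 - -1\right)} = - \frac{279}{\left(2 + 0\right) + \left(3 + 1\right)} = - \frac{279}{2 + 4} = - \frac{279}{6} = \left(-279\right) \frac{1}{6} = - \frac{93}{2}$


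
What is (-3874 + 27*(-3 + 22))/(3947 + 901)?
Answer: -3361/4848 ≈ -0.69328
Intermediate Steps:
(-3874 + 27*(-3 + 22))/(3947 + 901) = (-3874 + 27*19)/4848 = (-3874 + 513)*(1/4848) = -3361*1/4848 = -3361/4848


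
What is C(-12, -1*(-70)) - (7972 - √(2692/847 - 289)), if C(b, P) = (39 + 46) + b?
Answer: -7899 + 3*I*√188293/77 ≈ -7899.0 + 16.906*I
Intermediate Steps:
C(b, P) = 85 + b
C(-12, -1*(-70)) - (7972 - √(2692/847 - 289)) = (85 - 12) - (7972 - √(2692/847 - 289)) = 73 - (7972 - √(2692*(1/847) - 289)) = 73 - (7972 - √(2692/847 - 289)) = 73 - (7972 - √(-242091/847)) = 73 - (7972 - 3*I*√188293/77) = 73 + (-7972 + 3*I*√188293/77) = -7899 + 3*I*√188293/77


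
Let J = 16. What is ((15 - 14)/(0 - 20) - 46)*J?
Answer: -3684/5 ≈ -736.80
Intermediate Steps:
((15 - 14)/(0 - 20) - 46)*J = ((15 - 14)/(0 - 20) - 46)*16 = (1/(-20) - 46)*16 = (1*(-1/20) - 46)*16 = (-1/20 - 46)*16 = -921/20*16 = -3684/5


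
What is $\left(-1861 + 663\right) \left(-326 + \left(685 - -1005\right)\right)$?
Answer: $-1634072$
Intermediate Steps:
$\left(-1861 + 663\right) \left(-326 + \left(685 - -1005\right)\right) = - 1198 \left(-326 + \left(685 + 1005\right)\right) = - 1198 \left(-326 + 1690\right) = \left(-1198\right) 1364 = -1634072$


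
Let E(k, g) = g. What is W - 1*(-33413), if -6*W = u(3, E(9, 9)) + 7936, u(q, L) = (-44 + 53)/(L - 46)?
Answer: 7124063/222 ≈ 32090.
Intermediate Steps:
u(q, L) = 9/(-46 + L)
W = -293623/222 (W = -(9/(-46 + 9) + 7936)/6 = -(9/(-37) + 7936)/6 = -(9*(-1/37) + 7936)/6 = -(-9/37 + 7936)/6 = -⅙*293623/37 = -293623/222 ≈ -1322.6)
W - 1*(-33413) = -293623/222 - 1*(-33413) = -293623/222 + 33413 = 7124063/222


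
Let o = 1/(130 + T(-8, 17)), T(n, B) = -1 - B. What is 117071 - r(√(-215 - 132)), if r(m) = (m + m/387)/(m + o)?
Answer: 197206939710829/1684521603 - 43456*I*√347/1684521603 ≈ 1.1707e+5 - 0.00048055*I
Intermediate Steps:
o = 1/112 (o = 1/(130 + (-1 - 1*17)) = 1/(130 + (-1 - 17)) = 1/(130 - 18) = 1/112 ≈ 0.0089286)
r(m) = 388*m/(387*(1/112 + m)) (r(m) = (m + m/387)/(m + 1/112) = (m + m*(1/387))/(1/112 + m) = (m + m/387)/(1/112 + m) = (388*m/387)/(1/112 + m) = 388*m/(387*(1/112 + m)))
117071 - r(√(-215 - 132)) = 117071 - 43456*√(-215 - 132)/(387*(1 + 112*√(-215 - 132))) = 117071 - 43456*√(-347)/(387*(1 + 112*√(-347))) = 117071 - 43456*I*√347/(387*(1 + 112*(I*√347))) = 117071 - 43456*I*√347/(387*(1 + 112*I*√347))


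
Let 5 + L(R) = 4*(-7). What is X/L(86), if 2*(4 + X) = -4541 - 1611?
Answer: 280/3 ≈ 93.333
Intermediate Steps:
L(R) = -33 (L(R) = -5 + 4*(-7) = -5 - 28 = -33)
X = -3080 (X = -4 + (-4541 - 1611)/2 = -4 + (1/2)*(-6152) = -4 - 3076 = -3080)
X/L(86) = -3080/(-33) = -3080*(-1/33) = 280/3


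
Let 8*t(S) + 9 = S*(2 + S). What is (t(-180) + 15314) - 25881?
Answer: -52505/8 ≈ -6563.1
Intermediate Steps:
t(S) = -9/8 + S*(2 + S)/8 (t(S) = -9/8 + (S*(2 + S))/8 = -9/8 + S*(2 + S)/8)
(t(-180) + 15314) - 25881 = ((-9/8 + (1/4)*(-180) + (1/8)*(-180)**2) + 15314) - 25881 = ((-9/8 - 45 + (1/8)*32400) + 15314) - 25881 = ((-9/8 - 45 + 4050) + 15314) - 25881 = (32031/8 + 15314) - 25881 = 154543/8 - 25881 = -52505/8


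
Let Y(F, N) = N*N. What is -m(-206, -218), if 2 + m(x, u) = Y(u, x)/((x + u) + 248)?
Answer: 10697/44 ≈ 243.11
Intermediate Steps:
Y(F, N) = N²
m(x, u) = -2 + x²/(248 + u + x) (m(x, u) = -2 + x²/((x + u) + 248) = -2 + x²/((u + x) + 248) = -2 + x²/(248 + u + x))
-m(-206, -218) = -(-496 + (-206)² - 2*(-218) - 2*(-206))/(248 - 218 - 206) = -(-496 + 42436 + 436 + 412)/(-176) = -(-1)*42788/176 = -1*(-10697/44) = 10697/44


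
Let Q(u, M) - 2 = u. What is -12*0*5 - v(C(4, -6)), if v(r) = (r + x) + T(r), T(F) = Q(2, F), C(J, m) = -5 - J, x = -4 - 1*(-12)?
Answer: -3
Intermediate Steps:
x = 8 (x = -4 + 12 = 8)
Q(u, M) = 2 + u
T(F) = 4 (T(F) = 2 + 2 = 4)
v(r) = 12 + r (v(r) = (r + 8) + 4 = (8 + r) + 4 = 12 + r)
-12*0*5 - v(C(4, -6)) = -12*0*5 - (12 + (-5 - 1*4)) = 0*5 - (12 + (-5 - 4)) = 0 - (12 - 9) = 0 - 1*3 = 0 - 3 = -3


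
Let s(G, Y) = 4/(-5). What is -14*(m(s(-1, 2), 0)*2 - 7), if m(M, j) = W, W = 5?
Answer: -42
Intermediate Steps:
s(G, Y) = -⅘ (s(G, Y) = 4*(-⅕) = -⅘)
m(M, j) = 5
-14*(m(s(-1, 2), 0)*2 - 7) = -14*(5*2 - 7) = -14*(10 - 7) = -14*3 = -42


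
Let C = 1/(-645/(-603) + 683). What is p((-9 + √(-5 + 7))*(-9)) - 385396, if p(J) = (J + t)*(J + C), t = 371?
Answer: -23967368452/68749 - 659579715*√2/137498 ≈ -3.5541e+5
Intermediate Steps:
C = 201/137498 (C = 1/(-645*(-1/603) + 683) = 1/(215/201 + 683) = 1/(137498/201) = 201/137498 ≈ 0.0014618)
p(J) = (371 + J)*(201/137498 + J) (p(J) = (J + 371)*(J + 201/137498) = (371 + J)*(201/137498 + J))
p((-9 + √(-5 + 7))*(-9)) - 385396 = (74571/137498 + ((-9 + √(-5 + 7))*(-9))² + 51011959*((-9 + √(-5 + 7))*(-9))/137498) - 385396 = (74571/137498 + ((-9 + √2)*(-9))² + 51011959*((-9 + √2)*(-9))/137498) - 385396 = (74571/137498 + (81 - 9*√2)² + 51011959*(81 - 9*√2)/137498) - 385396 = (74571/137498 + (81 - 9*√2)² + (4131968679/137498 - 459107631*√2/137498)) - 385396 = (2066021625/68749 + (81 - 9*√2)² - 459107631*√2/137498) - 385396 = -24429567979/68749 + (81 - 9*√2)² - 459107631*√2/137498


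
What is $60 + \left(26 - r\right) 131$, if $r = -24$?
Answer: $6610$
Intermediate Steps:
$60 + \left(26 - r\right) 131 = 60 + \left(26 - -24\right) 131 = 60 + \left(26 + 24\right) 131 = 60 + 50 \cdot 131 = 60 + 6550 = 6610$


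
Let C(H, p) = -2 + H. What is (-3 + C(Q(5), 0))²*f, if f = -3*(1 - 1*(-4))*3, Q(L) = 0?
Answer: -1125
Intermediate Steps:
f = -45 (f = -3*(1 + 4)*3 = -3*5*3 = -15*3 = -45)
(-3 + C(Q(5), 0))²*f = (-3 + (-2 + 0))²*(-45) = (-3 - 2)²*(-45) = (-5)²*(-45) = 25*(-45) = -1125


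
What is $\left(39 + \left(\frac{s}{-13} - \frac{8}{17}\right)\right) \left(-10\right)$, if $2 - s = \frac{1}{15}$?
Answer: $- \frac{254464}{663} \approx -383.81$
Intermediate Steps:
$s = \frac{29}{15}$ ($s = 2 - \frac{1}{15} = \frac{29}{15} \approx 1.9333$)
$\left(39 + \left(\frac{s}{-13} - \frac{8}{17}\right)\right) \left(-10\right) = \left(39 + \left(\frac{29}{15 \left(-13\right)} - \frac{8}{17}\right)\right) \left(-10\right) = \left(39 + \left(\frac{29}{15} \left(- \frac{1}{13}\right) - \frac{8}{17}\right)\right) \left(-10\right) = \left(39 - \frac{2053}{3315}\right) \left(-10\right) = \frac{127232}{3315} \left(-10\right) = - \frac{254464}{663}$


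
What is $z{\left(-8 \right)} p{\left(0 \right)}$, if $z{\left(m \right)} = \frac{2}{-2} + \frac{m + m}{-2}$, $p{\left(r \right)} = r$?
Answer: $0$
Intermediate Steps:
$z{\left(m \right)} = -1 - m$ ($z{\left(m \right)} = 2 \left(- \frac{1}{2}\right) + 2 m \left(- \frac{1}{2}\right) = -1 - m$)
$z{\left(-8 \right)} p{\left(0 \right)} = \left(-1 - -8\right) 0 = \left(-1 + 8\right) 0 = 7 \cdot 0 = 0$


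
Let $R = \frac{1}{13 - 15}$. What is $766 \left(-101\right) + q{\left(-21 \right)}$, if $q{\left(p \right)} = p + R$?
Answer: $- \frac{154775}{2} \approx -77388.0$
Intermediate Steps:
$R = - \frac{1}{2}$ ($R = \frac{1}{-2} = - \frac{1}{2} \approx -0.5$)
$q{\left(p \right)} = - \frac{1}{2} + p$ ($q{\left(p \right)} = p - \frac{1}{2} = - \frac{1}{2} + p$)
$766 \left(-101\right) + q{\left(-21 \right)} = 766 \left(-101\right) - \frac{43}{2} = -77366 - \frac{43}{2} = - \frac{154775}{2}$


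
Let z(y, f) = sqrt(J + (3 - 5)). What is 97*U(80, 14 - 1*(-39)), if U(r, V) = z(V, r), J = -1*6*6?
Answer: 97*I*sqrt(38) ≈ 597.95*I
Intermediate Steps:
J = -36 (J = -6*6 = -36)
z(y, f) = I*sqrt(38) (z(y, f) = sqrt(-36 + (3 - 5)) = sqrt(-36 - 2) = sqrt(-38) = I*sqrt(38))
U(r, V) = I*sqrt(38)
97*U(80, 14 - 1*(-39)) = 97*(I*sqrt(38)) = 97*I*sqrt(38)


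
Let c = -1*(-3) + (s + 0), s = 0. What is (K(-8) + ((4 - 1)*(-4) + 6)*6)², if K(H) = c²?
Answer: 729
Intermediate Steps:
c = 3 (c = -1*(-3) + (0 + 0) = 3 + 0 = 3)
K(H) = 9 (K(H) = 3² = 9)
(K(-8) + ((4 - 1)*(-4) + 6)*6)² = (9 + ((4 - 1)*(-4) + 6)*6)² = (9 + (3*(-4) + 6)*6)² = (9 + (-12 + 6)*6)² = (9 - 6*6)² = (9 - 36)² = (-27)² = 729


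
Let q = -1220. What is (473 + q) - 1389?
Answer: -2136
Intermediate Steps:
(473 + q) - 1389 = (473 - 1220) - 1389 = -747 - 1389 = -2136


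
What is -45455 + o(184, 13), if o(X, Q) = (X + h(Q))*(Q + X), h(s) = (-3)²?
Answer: -7434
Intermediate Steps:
h(s) = 9
o(X, Q) = (9 + X)*(Q + X) (o(X, Q) = (X + 9)*(Q + X) = (9 + X)*(Q + X))
-45455 + o(184, 13) = -45455 + (184² + 9*13 + 9*184 + 13*184) = -45455 + (33856 + 117 + 1656 + 2392) = -45455 + 38021 = -7434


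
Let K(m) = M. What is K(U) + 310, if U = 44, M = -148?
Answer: 162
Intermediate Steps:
K(m) = -148
K(U) + 310 = -148 + 310 = 162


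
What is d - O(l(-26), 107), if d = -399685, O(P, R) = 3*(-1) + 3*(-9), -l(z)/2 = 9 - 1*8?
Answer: -399655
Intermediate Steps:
l(z) = -2 (l(z) = -2*(9 - 1*8) = -2*(9 - 8) = -2*1 = -2)
O(P, R) = -30 (O(P, R) = -3 - 27 = -30)
d - O(l(-26), 107) = -399685 - 1*(-30) = -399685 + 30 = -399655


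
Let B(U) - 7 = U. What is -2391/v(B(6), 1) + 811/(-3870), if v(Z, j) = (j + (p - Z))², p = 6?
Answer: -515687/7740 ≈ -66.626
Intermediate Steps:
B(U) = 7 + U
v(Z, j) = (6 + j - Z)² (v(Z, j) = (j + (6 - Z))² = (6 + j - Z)²)
-2391/v(B(6), 1) + 811/(-3870) = -2391/(6 + 1 - (7 + 6))² + 811/(-3870) = -2391/(6 + 1 - 1*13)² + 811*(-1/3870) = -2391/(6 + 1 - 13)² - 811/3870 = -2391/((-6)²) - 811/3870 = -2391/36 - 811/3870 = -2391*1/36 - 811/3870 = -797/12 - 811/3870 = -515687/7740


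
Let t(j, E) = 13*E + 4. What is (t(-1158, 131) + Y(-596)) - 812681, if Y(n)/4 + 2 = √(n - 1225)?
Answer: -810982 + 4*I*√1821 ≈ -8.1098e+5 + 170.69*I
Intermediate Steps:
t(j, E) = 4 + 13*E
Y(n) = -8 + 4*√(-1225 + n) (Y(n) = -8 + 4*√(n - 1225) = -8 + 4*√(-1225 + n))
(t(-1158, 131) + Y(-596)) - 812681 = ((4 + 13*131) + (-8 + 4*√(-1225 - 596))) - 812681 = ((4 + 1703) + (-8 + 4*√(-1821))) - 812681 = (1707 + (-8 + 4*(I*√1821))) - 812681 = (1707 + (-8 + 4*I*√1821)) - 812681 = (1699 + 4*I*√1821) - 812681 = -810982 + 4*I*√1821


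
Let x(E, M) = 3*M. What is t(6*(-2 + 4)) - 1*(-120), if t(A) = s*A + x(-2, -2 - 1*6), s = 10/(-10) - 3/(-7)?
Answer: 624/7 ≈ 89.143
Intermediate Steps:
s = -4/7 (s = 10*(-⅒) - 3*(-⅐) = -1 + 3/7 = -4/7 ≈ -0.57143)
t(A) = -24 - 4*A/7 (t(A) = -4*A/7 + 3*(-2 - 1*6) = -4*A/7 + 3*(-2 - 6) = -4*A/7 + 3*(-8) = -4*A/7 - 24 = -24 - 4*A/7)
t(6*(-2 + 4)) - 1*(-120) = (-24 - 24*(-2 + 4)/7) - 1*(-120) = (-24 - 24*2/7) + 120 = (-24 - 4/7*12) + 120 = (-24 - 48/7) + 120 = -216/7 + 120 = 624/7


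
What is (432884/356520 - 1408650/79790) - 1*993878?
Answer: -706826189653151/711168270 ≈ -9.9389e+5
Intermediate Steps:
(432884/356520 - 1408650/79790) - 1*993878 = (432884*(1/356520) - 1408650*1/79790) - 993878 = (108221/89130 - 140865/7979) - 993878 = -11691802091/711168270 - 993878 = -706826189653151/711168270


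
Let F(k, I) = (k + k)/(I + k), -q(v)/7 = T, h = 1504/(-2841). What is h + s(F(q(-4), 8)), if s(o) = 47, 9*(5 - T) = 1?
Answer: 132023/2841 ≈ 46.471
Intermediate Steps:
h = -1504/2841 (h = 1504*(-1/2841) = -1504/2841 ≈ -0.52939)
T = 44/9 (T = 5 - ⅑*1 = 5 - ⅑ = 44/9 ≈ 4.8889)
q(v) = -308/9 (q(v) = -7*44/9 = -308/9)
F(k, I) = 2*k/(I + k) (F(k, I) = (2*k)/(I + k) = 2*k/(I + k))
h + s(F(q(-4), 8)) = -1504/2841 + 47 = 132023/2841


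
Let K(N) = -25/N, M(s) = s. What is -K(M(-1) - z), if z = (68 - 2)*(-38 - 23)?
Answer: 1/161 ≈ 0.0062112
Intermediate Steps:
z = -4026 (z = 66*(-61) = -4026)
-K(M(-1) - z) = -(-25)/(-1 - 1*(-4026)) = -(-25)/(-1 + 4026) = -(-25)/4025 = -1*(-1/161) = 1/161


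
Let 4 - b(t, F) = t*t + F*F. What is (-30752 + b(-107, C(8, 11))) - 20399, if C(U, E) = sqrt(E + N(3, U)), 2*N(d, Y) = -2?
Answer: -62606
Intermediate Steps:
N(d, Y) = -1 (N(d, Y) = (1/2)*(-2) = -1)
C(U, E) = sqrt(-1 + E) (C(U, E) = sqrt(E - 1) = sqrt(-1 + E))
b(t, F) = 4 - F**2 - t**2 (b(t, F) = 4 - (t*t + F*F) = 4 - (t**2 + F**2) = 4 - (F**2 + t**2) = 4 + (-F**2 - t**2) = 4 - F**2 - t**2)
(-30752 + b(-107, C(8, 11))) - 20399 = (-30752 + (4 - (sqrt(-1 + 11))**2 - 1*(-107)**2)) - 20399 = (-30752 + (4 - (sqrt(10))**2 - 1*11449)) - 20399 = (-30752 + (4 - 1*10 - 11449)) - 20399 = (-30752 + (4 - 10 - 11449)) - 20399 = (-30752 - 11455) - 20399 = -42207 - 20399 = -62606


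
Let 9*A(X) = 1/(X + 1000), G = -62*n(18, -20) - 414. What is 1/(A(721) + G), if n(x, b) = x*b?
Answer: 15489/339302035 ≈ 4.5650e-5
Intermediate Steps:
n(x, b) = b*x
G = 21906 (G = -(-1240)*18 - 414 = -62*(-360) - 414 = 22320 - 414 = 21906)
A(X) = 1/(9*(1000 + X)) (A(X) = 1/(9*(X + 1000)) = 1/(9*(1000 + X)))
1/(A(721) + G) = 1/(1/(9*(1000 + 721)) + 21906) = 1/((⅑)/1721 + 21906) = 1/((⅑)*(1/1721) + 21906) = 1/(1/15489 + 21906) = 1/(339302035/15489) = 15489/339302035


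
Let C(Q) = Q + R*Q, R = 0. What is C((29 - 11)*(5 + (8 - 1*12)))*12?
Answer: 216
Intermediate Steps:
C(Q) = Q (C(Q) = Q + 0*Q = Q + 0 = Q)
C((29 - 11)*(5 + (8 - 1*12)))*12 = ((29 - 11)*(5 + (8 - 1*12)))*12 = (18*(5 + (8 - 12)))*12 = (18*(5 - 4))*12 = (18*1)*12 = 18*12 = 216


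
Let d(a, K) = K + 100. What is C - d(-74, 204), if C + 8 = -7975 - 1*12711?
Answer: -20998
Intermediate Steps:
d(a, K) = 100 + K
C = -20694 (C = -8 + (-7975 - 1*12711) = -8 + (-7975 - 12711) = -8 - 20686 = -20694)
C - d(-74, 204) = -20694 - (100 + 204) = -20694 - 1*304 = -20694 - 304 = -20998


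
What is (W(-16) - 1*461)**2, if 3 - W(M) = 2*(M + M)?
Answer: 155236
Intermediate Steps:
W(M) = 3 - 4*M (W(M) = 3 - 2*(M + M) = 3 - 2*2*M = 3 - 4*M)
(W(-16) - 1*461)**2 = ((3 - 4*(-16)) - 1*461)**2 = ((3 + 64) - 461)**2 = (67 - 461)**2 = (-394)**2 = 155236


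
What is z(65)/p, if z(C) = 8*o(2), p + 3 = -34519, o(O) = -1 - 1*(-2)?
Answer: -4/17261 ≈ -0.00023174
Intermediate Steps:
o(O) = 1 (o(O) = -1 + 2 = 1)
p = -34522 (p = -3 - 34519 = -34522)
z(C) = 8 (z(C) = 8*1 = 8)
z(65)/p = 8/(-34522) = 8*(-1/34522) = -4/17261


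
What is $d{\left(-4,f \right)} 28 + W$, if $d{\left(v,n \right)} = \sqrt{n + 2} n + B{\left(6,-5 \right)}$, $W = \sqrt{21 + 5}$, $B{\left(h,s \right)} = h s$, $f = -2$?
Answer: $-840 + \sqrt{26} \approx -834.9$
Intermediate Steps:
$W = \sqrt{26} \approx 5.099$
$d{\left(v,n \right)} = -30 + n \sqrt{2 + n}$ ($d{\left(v,n \right)} = \sqrt{n + 2} n + 6 \left(-5\right) = \sqrt{2 + n} n - 30 = n \sqrt{2 + n} - 30 = -30 + n \sqrt{2 + n}$)
$d{\left(-4,f \right)} 28 + W = \left(-30 - 2 \sqrt{2 - 2}\right) 28 + \sqrt{26} = \left(-30 - 2 \sqrt{0}\right) 28 + \sqrt{26} = \left(-30 - 0\right) 28 + \sqrt{26} = \left(-30 + 0\right) 28 + \sqrt{26} = \left(-30\right) 28 + \sqrt{26} = -840 + \sqrt{26}$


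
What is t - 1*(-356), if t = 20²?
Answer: 756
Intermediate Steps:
t = 400
t - 1*(-356) = 400 - 1*(-356) = 400 + 356 = 756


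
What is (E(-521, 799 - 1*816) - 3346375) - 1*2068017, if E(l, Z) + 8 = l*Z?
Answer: -5405543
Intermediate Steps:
E(l, Z) = -8 + Z*l (E(l, Z) = -8 + l*Z = -8 + Z*l)
(E(-521, 799 - 1*816) - 3346375) - 1*2068017 = ((-8 + (799 - 1*816)*(-521)) - 3346375) - 1*2068017 = ((-8 + (799 - 816)*(-521)) - 3346375) - 2068017 = ((-8 - 17*(-521)) - 3346375) - 2068017 = ((-8 + 8857) - 3346375) - 2068017 = (8849 - 3346375) - 2068017 = -3337526 - 2068017 = -5405543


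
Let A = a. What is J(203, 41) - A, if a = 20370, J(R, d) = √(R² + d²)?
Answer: -20370 + √42890 ≈ -20163.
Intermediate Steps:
A = 20370
J(203, 41) - A = √(203² + 41²) - 1*20370 = √(41209 + 1681) - 20370 = √42890 - 20370 = -20370 + √42890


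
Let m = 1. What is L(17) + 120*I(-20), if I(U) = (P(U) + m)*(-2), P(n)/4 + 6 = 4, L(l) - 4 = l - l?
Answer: 1684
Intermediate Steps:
L(l) = 4 (L(l) = 4 + (l - l) = 4 + 0 = 4)
P(n) = -8 (P(n) = -24 + 4*4 = -24 + 16 = -8)
I(U) = 14 (I(U) = (-8 + 1)*(-2) = -7*(-2) = 14)
L(17) + 120*I(-20) = 4 + 120*14 = 4 + 1680 = 1684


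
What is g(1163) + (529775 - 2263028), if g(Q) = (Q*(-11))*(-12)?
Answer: -1579737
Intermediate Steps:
g(Q) = 132*Q (g(Q) = -11*Q*(-12) = 132*Q)
g(1163) + (529775 - 2263028) = 132*1163 + (529775 - 2263028) = 153516 - 1733253 = -1579737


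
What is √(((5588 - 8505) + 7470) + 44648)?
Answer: √49201 ≈ 221.81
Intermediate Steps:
√(((5588 - 8505) + 7470) + 44648) = √((-2917 + 7470) + 44648) = √(4553 + 44648) = √49201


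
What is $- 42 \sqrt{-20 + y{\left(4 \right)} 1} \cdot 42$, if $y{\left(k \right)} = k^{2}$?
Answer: $- 3528 i \approx - 3528.0 i$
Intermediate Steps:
$- 42 \sqrt{-20 + y{\left(4 \right)} 1} \cdot 42 = - 42 \sqrt{-20 + 4^{2} \cdot 1} \cdot 42 = - 42 \sqrt{-20 + 16 \cdot 1} \cdot 42 = - 42 \sqrt{-20 + 16} \cdot 42 = - 42 \sqrt{-4} \cdot 42 = - 42 \cdot 2 i 42 = - 84 i 42 = - 3528 i$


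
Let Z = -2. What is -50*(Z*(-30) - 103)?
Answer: 2150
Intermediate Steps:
-50*(Z*(-30) - 103) = -50*(-2*(-30) - 103) = -50*(60 - 103) = -50*(-43) = 2150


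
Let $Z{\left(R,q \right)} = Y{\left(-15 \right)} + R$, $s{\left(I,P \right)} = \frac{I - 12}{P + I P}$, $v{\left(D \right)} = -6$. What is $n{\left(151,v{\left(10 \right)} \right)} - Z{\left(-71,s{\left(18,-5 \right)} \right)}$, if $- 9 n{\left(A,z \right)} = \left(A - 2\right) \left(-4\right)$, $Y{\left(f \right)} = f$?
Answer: $\frac{1370}{9} \approx 152.22$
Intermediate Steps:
$s{\left(I,P \right)} = \frac{-12 + I}{P + I P}$
$Z{\left(R,q \right)} = -15 + R$
$n{\left(A,z \right)} = - \frac{8}{9} + \frac{4 A}{9}$ ($n{\left(A,z \right)} = - \frac{\left(A - 2\right) \left(-4\right)}{9} = - \frac{\left(-2 + A\right) \left(-4\right)}{9} = - \frac{8 - 4 A}{9} = - \frac{8}{9} + \frac{4 A}{9}$)
$n{\left(151,v{\left(10 \right)} \right)} - Z{\left(-71,s{\left(18,-5 \right)} \right)} = \left(- \frac{8}{9} + \frac{4}{9} \cdot 151\right) - \left(-15 - 71\right) = \left(- \frac{8}{9} + \frac{604}{9}\right) - -86 = \frac{596}{9} + 86 = \frac{1370}{9}$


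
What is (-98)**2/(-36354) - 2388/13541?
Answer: -108430558/246134757 ≈ -0.44053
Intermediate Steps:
(-98)**2/(-36354) - 2388/13541 = 9604*(-1/36354) - 2388*1/13541 = -4802/18177 - 2388/13541 = -108430558/246134757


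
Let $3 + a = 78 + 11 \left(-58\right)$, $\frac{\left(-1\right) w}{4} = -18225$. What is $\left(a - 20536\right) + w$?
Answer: $51801$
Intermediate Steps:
$w = 72900$ ($w = \left(-4\right) \left(-18225\right) = 72900$)
$a = -563$ ($a = -3 + \left(78 + 11 \left(-58\right)\right) = -3 + \left(78 - 638\right) = -3 - 560 = -563$)
$\left(a - 20536\right) + w = \left(-563 - 20536\right) + 72900 = -21099 + 72900 = 51801$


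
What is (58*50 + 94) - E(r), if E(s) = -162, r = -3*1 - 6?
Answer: 3156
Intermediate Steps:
r = -9 (r = -3 - 6 = -9)
(58*50 + 94) - E(r) = (58*50 + 94) - 1*(-162) = (2900 + 94) + 162 = 2994 + 162 = 3156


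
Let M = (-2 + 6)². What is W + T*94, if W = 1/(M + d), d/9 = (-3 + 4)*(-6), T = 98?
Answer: 350055/38 ≈ 9212.0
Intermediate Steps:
M = 16 (M = 4² = 16)
d = -54 (d = 9*((-3 + 4)*(-6)) = 9*(1*(-6)) = 9*(-6) = -54)
W = -1/38 (W = 1/(16 - 54) = 1/(-38) = -1/38 ≈ -0.026316)
W + T*94 = -1/38 + 98*94 = -1/38 + 9212 = 350055/38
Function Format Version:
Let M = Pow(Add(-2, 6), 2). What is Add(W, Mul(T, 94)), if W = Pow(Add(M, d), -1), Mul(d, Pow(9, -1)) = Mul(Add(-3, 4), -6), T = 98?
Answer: Rational(350055, 38) ≈ 9212.0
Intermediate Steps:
M = 16 (M = Pow(4, 2) = 16)
d = -54 (d = Mul(9, Mul(Add(-3, 4), -6)) = Mul(9, Mul(1, -6)) = Mul(9, -6) = -54)
W = Rational(-1, 38) (W = Pow(Add(16, -54), -1) = Pow(-38, -1) = Rational(-1, 38) ≈ -0.026316)
Add(W, Mul(T, 94)) = Add(Rational(-1, 38), Mul(98, 94)) = Add(Rational(-1, 38), 9212) = Rational(350055, 38)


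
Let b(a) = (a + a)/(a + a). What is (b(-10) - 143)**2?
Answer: 20164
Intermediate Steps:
b(a) = 1 (b(a) = (2*a)/((2*a)) = (2*a)*(1/(2*a)) = 1)
(b(-10) - 143)**2 = (1 - 143)**2 = (-142)**2 = 20164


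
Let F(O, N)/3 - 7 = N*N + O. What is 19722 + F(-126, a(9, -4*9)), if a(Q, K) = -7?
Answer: 19512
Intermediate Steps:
F(O, N) = 21 + 3*O + 3*N**2 (F(O, N) = 21 + 3*(N*N + O) = 21 + 3*(N**2 + O) = 21 + 3*(O + N**2) = 21 + (3*O + 3*N**2) = 21 + 3*O + 3*N**2)
19722 + F(-126, a(9, -4*9)) = 19722 + (21 + 3*(-126) + 3*(-7)**2) = 19722 + (21 - 378 + 3*49) = 19722 + (21 - 378 + 147) = 19722 - 210 = 19512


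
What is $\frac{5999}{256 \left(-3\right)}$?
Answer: $- \frac{5999}{768} \approx -7.8112$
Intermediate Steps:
$\frac{5999}{256 \left(-3\right)} = \frac{5999}{-768} = 5999 \left(- \frac{1}{768}\right) = - \frac{5999}{768}$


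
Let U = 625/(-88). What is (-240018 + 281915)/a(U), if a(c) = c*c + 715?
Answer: 324450368/5927585 ≈ 54.736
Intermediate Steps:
U = -625/88 (U = 625*(-1/88) = -625/88 ≈ -7.1023)
a(c) = 715 + c² (a(c) = c² + 715 = 715 + c²)
(-240018 + 281915)/a(U) = (-240018 + 281915)/(715 + (-625/88)²) = 41897/(715 + 390625/7744) = 41897/(5927585/7744) = 41897*(7744/5927585) = 324450368/5927585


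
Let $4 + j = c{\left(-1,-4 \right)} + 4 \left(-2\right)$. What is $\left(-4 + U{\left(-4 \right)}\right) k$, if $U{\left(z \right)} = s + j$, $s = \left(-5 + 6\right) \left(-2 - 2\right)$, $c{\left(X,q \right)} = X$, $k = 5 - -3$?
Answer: $-168$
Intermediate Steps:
$k = 8$ ($k = 5 + 3 = 8$)
$j = -13$ ($j = -4 + \left(-1 + 4 \left(-2\right)\right) = -4 - 9 = -13$)
$s = -4$ ($s = 1 \left(-4\right) = -4$)
$U{\left(z \right)} = -17$ ($U{\left(z \right)} = -4 - 13 = -17$)
$\left(-4 + U{\left(-4 \right)}\right) k = \left(-4 - 17\right) 8 = \left(-21\right) 8 = -168$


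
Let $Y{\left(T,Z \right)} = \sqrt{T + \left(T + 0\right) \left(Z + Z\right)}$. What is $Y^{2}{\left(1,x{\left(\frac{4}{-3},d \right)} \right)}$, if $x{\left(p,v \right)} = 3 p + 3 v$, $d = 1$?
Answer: $-1$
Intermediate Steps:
$Y{\left(T,Z \right)} = \sqrt{T + 2 T Z}$ ($Y{\left(T,Z \right)} = \sqrt{T + T 2 Z} = \sqrt{T + 2 T Z}$)
$Y^{2}{\left(1,x{\left(\frac{4}{-3},d \right)} \right)} = \left(\sqrt{1 \left(1 + 2 \left(3 \frac{4}{-3} + 3 \cdot 1\right)\right)}\right)^{2} = \left(\sqrt{1 \left(1 + 2 \left(3 \cdot 4 \left(- \frac{1}{3}\right) + 3\right)\right)}\right)^{2} = \left(\sqrt{1 \left(1 + 2 \left(3 \left(- \frac{4}{3}\right) + 3\right)\right)}\right)^{2} = \left(\sqrt{1 \left(1 + 2 \left(-4 + 3\right)\right)}\right)^{2} = \left(\sqrt{1 \left(1 + 2 \left(-1\right)\right)}\right)^{2} = \left(\sqrt{1 \left(1 - 2\right)}\right)^{2} = \left(\sqrt{1 \left(-1\right)}\right)^{2} = \left(\sqrt{-1}\right)^{2} = i^{2} = -1$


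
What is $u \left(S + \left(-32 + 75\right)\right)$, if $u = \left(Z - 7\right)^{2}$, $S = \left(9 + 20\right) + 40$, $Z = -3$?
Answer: $11200$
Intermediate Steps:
$S = 69$ ($S = 29 + 40 = 69$)
$u = 100$ ($u = \left(-3 - 7\right)^{2} = \left(-10\right)^{2} = 100$)
$u \left(S + \left(-32 + 75\right)\right) = 100 \left(69 + \left(-32 + 75\right)\right) = 100 \left(69 + 43\right) = 100 \cdot 112 = 11200$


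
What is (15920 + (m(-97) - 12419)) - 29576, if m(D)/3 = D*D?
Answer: 2152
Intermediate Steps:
m(D) = 3*D**2 (m(D) = 3*(D*D) = 3*D**2)
(15920 + (m(-97) - 12419)) - 29576 = (15920 + (3*(-97)**2 - 12419)) - 29576 = (15920 + (3*9409 - 12419)) - 29576 = (15920 + (28227 - 12419)) - 29576 = (15920 + 15808) - 29576 = 31728 - 29576 = 2152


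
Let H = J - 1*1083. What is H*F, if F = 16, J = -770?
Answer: -29648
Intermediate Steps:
H = -1853 (H = -770 - 1*1083 = -770 - 1083 = -1853)
H*F = -1853*16 = -29648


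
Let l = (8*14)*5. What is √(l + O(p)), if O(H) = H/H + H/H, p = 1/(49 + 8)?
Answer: √562 ≈ 23.707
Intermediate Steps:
l = 560 (l = 112*5 = 560)
p = 1/57 ≈ 0.017544
O(H) = 2 (O(H) = 1 + 1 = 2)
√(l + O(p)) = √(560 + 2) = √562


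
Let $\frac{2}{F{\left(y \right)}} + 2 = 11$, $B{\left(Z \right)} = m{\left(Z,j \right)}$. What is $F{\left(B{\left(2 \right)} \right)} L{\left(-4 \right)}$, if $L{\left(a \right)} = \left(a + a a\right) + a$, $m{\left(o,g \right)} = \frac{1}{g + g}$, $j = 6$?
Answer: $\frac{16}{9} \approx 1.7778$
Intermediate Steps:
$m{\left(o,g \right)} = \frac{1}{2 g}$
$L{\left(a \right)} = a^{2} + 2 a$ ($L{\left(a \right)} = \left(a + a^{2}\right) + a = a^{2} + 2 a$)
$B{\left(Z \right)} = \frac{1}{12}$ ($B{\left(Z \right)} = \frac{1}{2 \cdot 6} = \frac{1}{2} \cdot \frac{1}{6} = \frac{1}{12}$)
$F{\left(y \right)} = \frac{2}{9}$ ($F{\left(y \right)} = \frac{2}{-2 + 11} = \frac{2}{9}$)
$F{\left(B{\left(2 \right)} \right)} L{\left(-4 \right)} = \frac{2 \left(- 4 \left(2 - 4\right)\right)}{9} = \frac{2 \left(\left(-4\right) \left(-2\right)\right)}{9} = \frac{2}{9} \cdot 8 = \frac{16}{9}$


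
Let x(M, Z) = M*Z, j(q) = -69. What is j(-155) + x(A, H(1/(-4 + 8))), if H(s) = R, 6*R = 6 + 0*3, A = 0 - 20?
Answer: -89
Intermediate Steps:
A = -20
R = 1 (R = (6 + 0*3)/6 = (6 + 0)/6 = (⅙)*6 = 1)
H(s) = 1
j(-155) + x(A, H(1/(-4 + 8))) = -69 - 20*1 = -69 - 20 = -89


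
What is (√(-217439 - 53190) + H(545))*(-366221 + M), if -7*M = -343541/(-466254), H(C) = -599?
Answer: 715963367500921/3263778 - 1195264386479*I*√270629/3263778 ≈ 2.1937e+8 - 1.9052e+8*I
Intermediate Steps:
M = -343541/3263778 (M = -(-343541)/(7*(-466254)) = -(-343541)*(-1)/(7*466254) = -⅐*343541/466254 = -343541/3263778 ≈ -0.10526)
(√(-217439 - 53190) + H(545))*(-366221 + M) = (√(-217439 - 53190) - 599)*(-366221 - 343541/3263778) = (√(-270629) - 599)*(-1195264386479/3263778) = (I*√270629 - 599)*(-1195264386479/3263778) = (-599 + I*√270629)*(-1195264386479/3263778) = 715963367500921/3263778 - 1195264386479*I*√270629/3263778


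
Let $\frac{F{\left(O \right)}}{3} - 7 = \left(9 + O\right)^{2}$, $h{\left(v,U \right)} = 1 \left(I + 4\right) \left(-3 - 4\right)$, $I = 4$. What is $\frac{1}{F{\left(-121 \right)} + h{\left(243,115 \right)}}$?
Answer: $\frac{1}{37597} \approx 2.6598 \cdot 10^{-5}$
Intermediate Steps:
$h{\left(v,U \right)} = -56$ ($h{\left(v,U \right)} = 1 \left(4 + 4\right) \left(-3 - 4\right) = 1 \cdot 8 \left(-7\right) = 8 \left(-7\right) = -56$)
$F{\left(O \right)} = 21 + 3 \left(9 + O\right)^{2}$
$\frac{1}{F{\left(-121 \right)} + h{\left(243,115 \right)}} = \frac{1}{\left(21 + 3 \left(9 - 121\right)^{2}\right) - 56} = \frac{1}{\left(21 + 3 \left(-112\right)^{2}\right) - 56} = \frac{1}{\left(21 + 3 \cdot 12544\right) - 56} = \frac{1}{\left(21 + 37632\right) - 56} = \frac{1}{37653 - 56} = \frac{1}{37597}$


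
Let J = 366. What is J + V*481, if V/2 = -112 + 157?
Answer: 43656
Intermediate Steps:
V = 90 (V = 2*(-112 + 157) = 2*45 = 90)
J + V*481 = 366 + 90*481 = 366 + 43290 = 43656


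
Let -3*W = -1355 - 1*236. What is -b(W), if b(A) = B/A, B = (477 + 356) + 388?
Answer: -99/43 ≈ -2.3023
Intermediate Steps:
B = 1221 (B = 833 + 388 = 1221)
W = 1591/3 (W = -(-1355 - 1*236)/3 = -(-1355 - 236)/3 = -⅓*(-1591) = 1591/3 ≈ 530.33)
b(A) = 1221/A
-b(W) = -1221/1591/3 = -1221*3/1591 = -1*99/43 = -99/43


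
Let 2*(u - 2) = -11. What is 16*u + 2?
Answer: -54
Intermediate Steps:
u = -7/2 (u = 2 + (½)*(-11) = 2 - 11/2 = -7/2 ≈ -3.5000)
16*u + 2 = 16*(-7/2) + 2 = -56 + 2 = -54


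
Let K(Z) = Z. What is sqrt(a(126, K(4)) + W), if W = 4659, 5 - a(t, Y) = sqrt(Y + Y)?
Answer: sqrt(4664 - 2*sqrt(2)) ≈ 68.273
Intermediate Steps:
a(t, Y) = 5 - sqrt(2)*sqrt(Y) (a(t, Y) = 5 - sqrt(Y + Y) = 5 - sqrt(2*Y) = 5 - sqrt(2)*sqrt(Y))
sqrt(a(126, K(4)) + W) = sqrt((5 - sqrt(2)*sqrt(4)) + 4659) = sqrt((5 - 1*sqrt(2)*2) + 4659) = sqrt((5 - 2*sqrt(2)) + 4659) = sqrt(4664 - 2*sqrt(2))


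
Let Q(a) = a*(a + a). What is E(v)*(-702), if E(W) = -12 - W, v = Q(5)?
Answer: 43524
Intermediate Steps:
Q(a) = 2*a**2 (Q(a) = a*(2*a) = 2*a**2)
v = 50 (v = 2*5**2 = 2*25 = 50)
E(v)*(-702) = (-12 - 1*50)*(-702) = (-12 - 50)*(-702) = -62*(-702) = 43524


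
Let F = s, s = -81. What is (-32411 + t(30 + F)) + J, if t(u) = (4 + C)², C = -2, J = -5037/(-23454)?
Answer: -253356247/7818 ≈ -32407.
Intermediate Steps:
J = 1679/7818 (J = -5037*(-1/23454) = 1679/7818 ≈ 0.21476)
F = -81
t(u) = 4 (t(u) = (4 - 2)² = 2² = 4)
(-32411 + t(30 + F)) + J = (-32411 + 4) + 1679/7818 = -32407 + 1679/7818 = -253356247/7818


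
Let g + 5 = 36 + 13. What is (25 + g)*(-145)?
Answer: -10005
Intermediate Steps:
g = 44 (g = -5 + (36 + 13) = -5 + 49 = 44)
(25 + g)*(-145) = (25 + 44)*(-145) = 69*(-145) = -10005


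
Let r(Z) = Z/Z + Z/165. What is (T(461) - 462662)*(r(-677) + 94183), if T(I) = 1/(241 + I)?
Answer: -5047113797394809/115830 ≈ -4.3573e+10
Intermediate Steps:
r(Z) = 1 + Z/165 (r(Z) = 1 + Z*(1/165) = 1 + Z/165)
(T(461) - 462662)*(r(-677) + 94183) = (1/(241 + 461) - 462662)*((1 + (1/165)*(-677)) + 94183) = (1/702 - 462662)*((1 - 677/165) + 94183) = (1/702 - 462662)*(-512/165 + 94183) = -324788723/702*15539683/165 = -5047113797394809/115830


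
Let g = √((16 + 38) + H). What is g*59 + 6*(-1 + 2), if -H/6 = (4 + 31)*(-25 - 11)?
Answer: 6 + 531*√94 ≈ 5154.2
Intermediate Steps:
H = 7560 (H = -6*(4 + 31)*(-25 - 11) = -210*(-36) = -6*(-1260) = 7560)
g = 9*√94 (g = √((16 + 38) + 7560) = √(54 + 7560) = √7614 = 9*√94 ≈ 87.258)
g*59 + 6*(-1 + 2) = (9*√94)*59 + 6*(-1 + 2) = 531*√94 + 6*1 = 531*√94 + 6 = 6 + 531*√94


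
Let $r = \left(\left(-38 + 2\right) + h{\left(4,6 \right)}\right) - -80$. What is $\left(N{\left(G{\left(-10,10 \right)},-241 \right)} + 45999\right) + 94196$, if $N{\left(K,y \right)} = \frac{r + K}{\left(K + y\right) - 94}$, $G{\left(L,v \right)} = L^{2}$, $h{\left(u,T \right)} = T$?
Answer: $\frac{6589135}{47} \approx 1.4019 \cdot 10^{5}$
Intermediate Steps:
$r = 50$ ($r = \left(\left(-38 + 2\right) + 6\right) - -80 = \left(-36 + 6\right) + 80 = -30 + 80 = 50$)
$N{\left(K,y \right)} = \frac{50 + K}{-94 + K + y}$ ($N{\left(K,y \right)} = \frac{50 + K}{\left(K + y\right) - 94} = \frac{50 + K}{-94 + K + y}$)
$\left(N{\left(G{\left(-10,10 \right)},-241 \right)} + 45999\right) + 94196 = \left(\frac{50 + \left(-10\right)^{2}}{-94 + \left(-10\right)^{2} - 241} + 45999\right) + 94196 = \left(\frac{50 + 100}{-94 + 100 - 241} + 45999\right) + 94196 = \left(\frac{1}{-235} \cdot 150 + 45999\right) + 94196 = \left(\left(- \frac{1}{235}\right) 150 + 45999\right) + 94196 = \left(- \frac{30}{47} + 45999\right) + 94196 = \frac{2161923}{47} + 94196 = \frac{6589135}{47}$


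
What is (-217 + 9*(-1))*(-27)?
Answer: 6102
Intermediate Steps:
(-217 + 9*(-1))*(-27) = (-217 - 9)*(-27) = -226*(-27) = 6102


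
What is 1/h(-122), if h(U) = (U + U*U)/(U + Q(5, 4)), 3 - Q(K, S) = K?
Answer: -62/7381 ≈ -0.0083999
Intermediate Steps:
Q(K, S) = 3 - K
h(U) = (U + U**2)/(-2 + U) (h(U) = (U + U*U)/(U + (3 - 1*5)) = (U + U**2)/(U + (3 - 5)) = (U + U**2)/(U - 2) = (U + U**2)/(-2 + U))
1/h(-122) = 1/(-122*(1 - 122)/(-2 - 122)) = 1/(-122*(-121)/(-124)) = 1/(-122*(-1/124)*(-121)) = 1/(-7381/62) = -62/7381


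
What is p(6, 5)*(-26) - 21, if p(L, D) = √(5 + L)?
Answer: -21 - 26*√11 ≈ -107.23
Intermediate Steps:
p(6, 5)*(-26) - 21 = √(5 + 6)*(-26) - 21 = √11*(-26) - 21 = -26*√11 - 21 = -21 - 26*√11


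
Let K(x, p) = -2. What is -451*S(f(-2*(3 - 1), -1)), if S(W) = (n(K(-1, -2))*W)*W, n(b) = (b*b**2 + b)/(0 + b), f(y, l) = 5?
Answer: -56375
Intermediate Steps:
n(b) = (b + b**3)/b (n(b) = (b**3 + b)/b = (b + b**3)/b)
S(W) = 5*W**2 (S(W) = ((1 + (-2)**2)*W)*W = ((1 + 4)*W)*W = (5*W)*W = 5*W**2)
-451*S(f(-2*(3 - 1), -1)) = -2255*5**2 = -2255*25 = -451*125 = -56375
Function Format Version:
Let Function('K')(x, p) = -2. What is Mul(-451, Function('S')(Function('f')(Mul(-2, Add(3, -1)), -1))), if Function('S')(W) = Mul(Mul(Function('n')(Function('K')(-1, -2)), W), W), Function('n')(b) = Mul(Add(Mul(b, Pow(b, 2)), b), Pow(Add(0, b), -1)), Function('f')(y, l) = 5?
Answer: -56375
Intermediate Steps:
Function('n')(b) = Mul(Pow(b, -1), Add(b, Pow(b, 3))) (Function('n')(b) = Mul(Add(Pow(b, 3), b), Pow(b, -1)) = Mul(Add(b, Pow(b, 3)), Pow(b, -1)) = Mul(Pow(b, -1), Add(b, Pow(b, 3))))
Function('S')(W) = Mul(5, Pow(W, 2)) (Function('S')(W) = Mul(Mul(Add(1, Pow(-2, 2)), W), W) = Mul(Mul(Add(1, 4), W), W) = Mul(Mul(5, W), W) = Mul(5, Pow(W, 2)))
Mul(-451, Function('S')(Function('f')(Mul(-2, Add(3, -1)), -1))) = Mul(-451, Mul(5, Pow(5, 2))) = Mul(-451, Mul(5, 25)) = Mul(-451, 125) = -56375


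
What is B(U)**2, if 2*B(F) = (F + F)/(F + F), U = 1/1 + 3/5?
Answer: 1/4 ≈ 0.25000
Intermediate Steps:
U = 8/5 (U = 1*1 + 3*(1/5) = 1 + 3/5 = 8/5 ≈ 1.6000)
B(F) = 1/2 (B(F) = ((F + F)/(F + F))/2 = ((2*F)/((2*F)))/2 = ((2*F)*(1/(2*F)))/2 = (1/2)*1 = 1/2)
B(U)**2 = (1/2)**2 = 1/4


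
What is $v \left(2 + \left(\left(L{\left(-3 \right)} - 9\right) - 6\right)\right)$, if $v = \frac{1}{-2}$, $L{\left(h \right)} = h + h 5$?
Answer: $\frac{31}{2} \approx 15.5$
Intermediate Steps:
$L{\left(h \right)} = 6 h$ ($L{\left(h \right)} = h + 5 h = 6 h$)
$v = - \frac{1}{2} \approx -0.5$
$v \left(2 + \left(\left(L{\left(-3 \right)} - 9\right) - 6\right)\right) = - \frac{2 + \left(\left(6 \left(-3\right) - 9\right) - 6\right)}{2} = - \frac{2 - 33}{2} = \left(- \frac{1}{2}\right) \left(-31\right) = \frac{31}{2}$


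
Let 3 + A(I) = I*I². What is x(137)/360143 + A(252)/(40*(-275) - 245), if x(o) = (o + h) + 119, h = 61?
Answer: -1152673333010/809961607 ≈ -1423.1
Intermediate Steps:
A(I) = -3 + I³ (A(I) = -3 + I*I² = -3 + I³)
x(o) = 180 + o (x(o) = (o + 61) + 119 = (61 + o) + 119 = 180 + o)
x(137)/360143 + A(252)/(40*(-275) - 245) = (180 + 137)/360143 + (-3 + 252³)/(40*(-275) - 245) = 317*(1/360143) + (-3 + 16003008)/(-11000 - 245) = 317/360143 + 16003005/(-11245) = 317/360143 + 16003005*(-1/11245) = 317/360143 - 3200601/2249 = -1152673333010/809961607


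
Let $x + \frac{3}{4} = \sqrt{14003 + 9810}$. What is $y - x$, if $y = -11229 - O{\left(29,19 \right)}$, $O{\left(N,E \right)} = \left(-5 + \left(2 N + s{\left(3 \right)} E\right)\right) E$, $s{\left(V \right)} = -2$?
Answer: $- \frac{46053}{4} - \sqrt{23813} \approx -11668.0$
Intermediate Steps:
$O{\left(N,E \right)} = E \left(-5 - 2 E + 2 N\right)$ ($O{\left(N,E \right)} = \left(-5 - \left(- 2 N + 2 E\right)\right) E = \left(-5 - 2 E + 2 N\right) E = E \left(-5 - 2 E + 2 N\right)$)
$x = - \frac{3}{4} + \sqrt{23813}$ ($x = - \frac{3}{4} + \sqrt{14003 + 9810} = - \frac{3}{4} + \sqrt{23813} \approx 153.56$)
$y = -11514$ ($y = -11229 - 19 \left(-5 - 38 + 2 \cdot 29\right) = -11229 - 19 \left(-5 - 38 + 58\right) = -11229 - 19 \cdot 15 = -11229 - 285 = -11514$)
$y - x = -11514 - \left(- \frac{3}{4} + \sqrt{23813}\right) = -11514 + \left(\frac{3}{4} - \sqrt{23813}\right) = - \frac{46053}{4} - \sqrt{23813}$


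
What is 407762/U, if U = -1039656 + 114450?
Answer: -203881/462603 ≈ -0.44073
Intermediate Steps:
U = -925206
407762/U = 407762/(-925206) = 407762*(-1/925206) = -203881/462603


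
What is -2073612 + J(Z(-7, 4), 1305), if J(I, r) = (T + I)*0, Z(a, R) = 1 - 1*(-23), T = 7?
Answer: -2073612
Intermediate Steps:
Z(a, R) = 24 (Z(a, R) = 1 + 23 = 24)
J(I, r) = 0 (J(I, r) = (7 + I)*0 = 0)
-2073612 + J(Z(-7, 4), 1305) = -2073612 + 0 = -2073612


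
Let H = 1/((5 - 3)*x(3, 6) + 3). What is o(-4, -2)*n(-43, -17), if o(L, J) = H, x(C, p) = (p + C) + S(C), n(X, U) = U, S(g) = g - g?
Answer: -17/21 ≈ -0.80952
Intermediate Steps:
S(g) = 0
x(C, p) = C + p (x(C, p) = (p + C) + 0 = (C + p) + 0 = C + p)
H = 1/21 (H = 1/((5 - 3)*(3 + 6) + 3) = 1/(2*9 + 3) = 1/(18 + 3) = 1/21 ≈ 0.047619)
o(L, J) = 1/21
o(-4, -2)*n(-43, -17) = (1/21)*(-17) = -17/21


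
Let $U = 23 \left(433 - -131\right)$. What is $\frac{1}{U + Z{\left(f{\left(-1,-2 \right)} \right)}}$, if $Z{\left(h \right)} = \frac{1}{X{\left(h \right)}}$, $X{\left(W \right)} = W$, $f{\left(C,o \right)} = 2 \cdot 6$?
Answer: $\frac{12}{155665} \approx 7.7089 \cdot 10^{-5}$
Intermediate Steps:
$f{\left(C,o \right)} = 12$
$Z{\left(h \right)} = \frac{1}{h}$
$U = 12972$ ($U = 23 \left(433 + 131\right) = 23 \cdot 564 = 12972$)
$\frac{1}{U + Z{\left(f{\left(-1,-2 \right)} \right)}} = \frac{1}{12972 + \frac{1}{12}} = \frac{1}{\frac{155665}{12}} = \frac{12}{155665}$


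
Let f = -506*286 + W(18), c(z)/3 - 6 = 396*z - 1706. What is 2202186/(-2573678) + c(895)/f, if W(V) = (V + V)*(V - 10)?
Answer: -380177554011/46463895773 ≈ -8.1822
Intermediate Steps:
c(z) = -5100 + 1188*z (c(z) = 18 + 3*(396*z - 1706) = 18 + 3*(-1706 + 396*z) = 18 + (-5118 + 1188*z) = -5100 + 1188*z)
W(V) = 2*V*(-10 + V) (W(V) = (2*V)*(-10 + V) = 2*V*(-10 + V))
f = -144428 (f = -506*286 + 2*18*(-10 + 18) = -144716 + 2*18*8 = -144716 + 288 = -144428)
2202186/(-2573678) + c(895)/f = 2202186/(-2573678) + (-5100 + 1188*895)/(-144428) = 2202186*(-1/2573678) + (-5100 + 1063260)*(-1/144428) = -1101093/1286839 + 1058160*(-1/144428) = -1101093/1286839 - 264540/36107 = -380177554011/46463895773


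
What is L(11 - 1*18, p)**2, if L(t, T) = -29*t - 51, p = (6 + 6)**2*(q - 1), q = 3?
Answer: 23104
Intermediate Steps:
p = 288 (p = (6 + 6)**2*(3 - 1) = 12**2*2 = 144*2 = 288)
L(t, T) = -51 - 29*t
L(11 - 1*18, p)**2 = (-51 - 29*(11 - 1*18))**2 = (-51 - 29*(11 - 18))**2 = (-51 - 29*(-7))**2 = (-51 + 203)**2 = 152**2 = 23104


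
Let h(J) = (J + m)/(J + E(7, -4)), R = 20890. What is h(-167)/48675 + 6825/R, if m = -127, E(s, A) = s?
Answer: 885987361/2711522000 ≈ 0.32675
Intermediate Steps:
h(J) = (-127 + J)/(7 + J) (h(J) = (J - 127)/(J + 7) = (-127 + J)/(7 + J))
h(-167)/48675 + 6825/R = ((-127 - 167)/(7 - 167))/48675 + 6825/20890 = (-294/(-160))*(1/48675) + 6825*(1/20890) = -1/160*(-294)*(1/48675) + 1365/4178 = (147/80)*(1/48675) + 1365/4178 = 49/1298000 + 1365/4178 = 885987361/2711522000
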